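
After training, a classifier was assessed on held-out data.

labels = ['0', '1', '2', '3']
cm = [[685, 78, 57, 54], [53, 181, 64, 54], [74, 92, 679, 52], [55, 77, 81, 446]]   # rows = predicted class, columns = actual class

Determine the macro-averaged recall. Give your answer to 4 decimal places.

Per-class recall (TP/(TP+FN)):
  0: TP=685, FN=53+74+55=182 → 685/867 = 0.79008
  1: TP=181, FN=78+92+77=247 → 181/428 = 0.42290
  2: TP=679, FN=57+64+81=202 → 679/881 = 0.77072
  3: TP=446, FN=54+54+52=160 → 446/606 = 0.73597
Macro-recall = mean = (0.79008 + 0.42290 + 0.77072 + 0.73597) / 4 = 0.6799

0.6799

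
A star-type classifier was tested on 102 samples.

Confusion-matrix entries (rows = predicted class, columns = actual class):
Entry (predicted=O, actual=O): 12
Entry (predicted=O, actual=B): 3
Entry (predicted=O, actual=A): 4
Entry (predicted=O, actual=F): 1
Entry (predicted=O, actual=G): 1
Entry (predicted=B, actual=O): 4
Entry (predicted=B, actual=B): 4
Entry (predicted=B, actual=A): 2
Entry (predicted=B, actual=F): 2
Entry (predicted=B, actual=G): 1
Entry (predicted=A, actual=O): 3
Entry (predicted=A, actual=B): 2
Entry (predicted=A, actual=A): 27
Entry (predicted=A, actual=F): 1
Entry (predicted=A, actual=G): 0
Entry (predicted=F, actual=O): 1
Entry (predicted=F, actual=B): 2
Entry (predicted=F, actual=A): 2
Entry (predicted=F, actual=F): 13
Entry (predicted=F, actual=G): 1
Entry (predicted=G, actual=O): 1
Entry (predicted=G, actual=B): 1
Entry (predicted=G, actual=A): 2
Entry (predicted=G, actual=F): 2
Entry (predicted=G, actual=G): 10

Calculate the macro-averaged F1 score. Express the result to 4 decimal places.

0.6073

Per-class F1 score (2·TP/(2·TP+FP+FN)):
  O: TP=12, FP=3+4+1+1=9, FN=4+3+1+1=9 → 24/42 = 0.57143
  B: TP=4, FP=4+2+2+1=9, FN=3+2+2+1=8 → 8/25 = 0.32000
  A: TP=27, FP=3+2+1+0=6, FN=4+2+2+2=10 → 54/70 = 0.77143
  F: TP=13, FP=1+2+2+1=6, FN=1+2+1+2=6 → 26/38 = 0.68421
  G: TP=10, FP=1+1+2+2=6, FN=1+1+0+1=3 → 20/29 = 0.68966
Macro-F1 score = mean = (0.57143 + 0.32000 + 0.77143 + 0.68421 + 0.68966) / 5 = 0.6073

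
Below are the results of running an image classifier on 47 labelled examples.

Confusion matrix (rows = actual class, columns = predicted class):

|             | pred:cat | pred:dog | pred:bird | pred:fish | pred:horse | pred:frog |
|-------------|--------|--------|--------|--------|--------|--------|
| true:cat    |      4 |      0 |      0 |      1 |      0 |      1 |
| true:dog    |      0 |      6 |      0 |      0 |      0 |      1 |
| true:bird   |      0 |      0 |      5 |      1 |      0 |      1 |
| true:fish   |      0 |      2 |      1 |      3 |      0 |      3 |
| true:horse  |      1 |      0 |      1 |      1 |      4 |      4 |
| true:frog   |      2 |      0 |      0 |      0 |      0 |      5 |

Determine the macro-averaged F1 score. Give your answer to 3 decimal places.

Per-class F1 score (2·TP/(2·TP+FP+FN)):
  cat: TP=4, FP=0+0+0+1+2=3, FN=0+0+1+0+1=2 → 8/13 = 0.6154
  dog: TP=6, FP=0+0+2+0+0=2, FN=0+0+0+0+1=1 → 12/15 = 0.8000
  bird: TP=5, FP=0+0+1+1+0=2, FN=0+0+1+0+1=2 → 10/14 = 0.7143
  fish: TP=3, FP=1+0+1+1+0=3, FN=0+2+1+0+3=6 → 6/15 = 0.4000
  horse: TP=4, FP=0+0+0+0+0=0, FN=1+0+1+1+4=7 → 8/15 = 0.5333
  frog: TP=5, FP=1+1+1+3+4=10, FN=2+0+0+0+0=2 → 10/22 = 0.4545
Macro-F1 score = mean = (0.6154 + 0.8000 + 0.7143 + 0.4000 + 0.5333 + 0.4545) / 6 = 0.586

0.586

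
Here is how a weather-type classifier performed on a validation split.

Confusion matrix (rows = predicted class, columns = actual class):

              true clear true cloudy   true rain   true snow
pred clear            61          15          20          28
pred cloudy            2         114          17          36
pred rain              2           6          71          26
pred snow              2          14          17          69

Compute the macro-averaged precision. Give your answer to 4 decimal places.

0.6298

Per-class precision (TP/(TP+FP)):
  clear: TP=61, FP=15+20+28=63 → 61/124 = 0.49194
  cloudy: TP=114, FP=2+17+36=55 → 114/169 = 0.67456
  rain: TP=71, FP=2+6+26=34 → 71/105 = 0.67619
  snow: TP=69, FP=2+14+17=33 → 69/102 = 0.67647
Macro-precision = mean = (0.49194 + 0.67456 + 0.67619 + 0.67647) / 4 = 0.6298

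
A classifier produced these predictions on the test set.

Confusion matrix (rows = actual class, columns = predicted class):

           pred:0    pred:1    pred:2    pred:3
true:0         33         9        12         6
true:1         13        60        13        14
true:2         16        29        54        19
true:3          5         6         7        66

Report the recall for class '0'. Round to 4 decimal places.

0.5500

Take TP from the diagonal, FP from the rest of the '0' prediction marginal, FN from the rest of the '0' actual marginal.
recall = TP/(TP+FN).
0: TP=33, FN=9+12+6=27 → 33/60 = 0.55000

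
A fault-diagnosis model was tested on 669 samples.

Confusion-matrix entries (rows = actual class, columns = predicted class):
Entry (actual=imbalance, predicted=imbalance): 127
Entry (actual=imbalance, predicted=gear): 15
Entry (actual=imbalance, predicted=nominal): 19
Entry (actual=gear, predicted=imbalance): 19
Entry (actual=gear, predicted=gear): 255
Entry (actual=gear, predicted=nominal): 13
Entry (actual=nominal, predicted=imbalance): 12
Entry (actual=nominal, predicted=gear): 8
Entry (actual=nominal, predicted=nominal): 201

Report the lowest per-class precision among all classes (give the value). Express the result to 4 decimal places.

0.8038

Per-class precision (TP/(TP+FP)):
  imbalance: TP=127, FP=19+12=31 → 127/158 = 0.80380
  gear: TP=255, FP=15+8=23 → 255/278 = 0.91727
  nominal: TP=201, FP=19+13=32 → 201/233 = 0.86266
Lowest is class 'imbalance' with precision = 0.8038.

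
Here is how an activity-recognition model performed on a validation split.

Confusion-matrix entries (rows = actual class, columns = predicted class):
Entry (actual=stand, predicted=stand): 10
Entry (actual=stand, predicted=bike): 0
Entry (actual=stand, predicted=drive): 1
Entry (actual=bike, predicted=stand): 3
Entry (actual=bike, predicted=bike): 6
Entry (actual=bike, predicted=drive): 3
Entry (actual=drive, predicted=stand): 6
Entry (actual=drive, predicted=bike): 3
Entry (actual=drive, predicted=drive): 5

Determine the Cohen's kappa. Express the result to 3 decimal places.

0.361

Observed agreement pₒ = trace/N = 21/37 = 0.5676
Expected agreement pₑ = Σ (rowᵢ·colᵢ)/N² = (11·19 + 12·9 + 14·9)/37² = 0.3236
κ = (pₒ − pₑ)/(1 − pₑ) = (0.5676 − 0.3236)/(1 − 0.3236) = 0.361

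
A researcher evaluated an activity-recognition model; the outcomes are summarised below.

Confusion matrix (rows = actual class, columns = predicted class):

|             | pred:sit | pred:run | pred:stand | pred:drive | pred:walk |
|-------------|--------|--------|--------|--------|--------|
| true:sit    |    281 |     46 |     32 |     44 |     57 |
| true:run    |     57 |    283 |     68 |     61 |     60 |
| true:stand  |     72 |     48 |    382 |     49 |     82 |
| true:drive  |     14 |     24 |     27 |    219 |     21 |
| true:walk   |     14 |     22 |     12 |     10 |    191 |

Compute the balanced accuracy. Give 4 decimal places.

0.6469

Balanced accuracy = mean of per-class recall.
  sit: recall = 281/460 = 0.61087
  run: recall = 283/529 = 0.53497
  stand: recall = 382/633 = 0.60348
  drive: recall = 219/305 = 0.71803
  walk: recall = 191/249 = 0.76707
Mean = (0.61087 + 0.53497 + 0.60348 + 0.71803 + 0.76707) / 5 = 0.6469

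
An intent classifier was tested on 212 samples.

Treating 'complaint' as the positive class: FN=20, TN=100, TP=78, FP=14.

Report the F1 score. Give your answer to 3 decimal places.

0.821

Precision = TP/(TP+FP) = 78/92 = 0.8478
Recall = TP/(TP+FN) = 78/98 = 0.7959
F1 = 2·TP/(2·TP+FP+FN) = 156/190 = 0.821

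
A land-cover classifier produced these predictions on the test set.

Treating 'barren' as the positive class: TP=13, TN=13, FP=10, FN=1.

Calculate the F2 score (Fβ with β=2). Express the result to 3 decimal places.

Fβ = (1+β²)·TP / ((1+β²)·TP + β²·FN + FP), with β²=4
= 5·13 / (5·13 + 4·1 + 10) = 0.823

0.823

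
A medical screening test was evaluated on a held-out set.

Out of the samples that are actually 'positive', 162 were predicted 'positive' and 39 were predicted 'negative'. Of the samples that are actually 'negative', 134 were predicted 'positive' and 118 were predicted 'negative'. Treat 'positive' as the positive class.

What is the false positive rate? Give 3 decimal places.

0.532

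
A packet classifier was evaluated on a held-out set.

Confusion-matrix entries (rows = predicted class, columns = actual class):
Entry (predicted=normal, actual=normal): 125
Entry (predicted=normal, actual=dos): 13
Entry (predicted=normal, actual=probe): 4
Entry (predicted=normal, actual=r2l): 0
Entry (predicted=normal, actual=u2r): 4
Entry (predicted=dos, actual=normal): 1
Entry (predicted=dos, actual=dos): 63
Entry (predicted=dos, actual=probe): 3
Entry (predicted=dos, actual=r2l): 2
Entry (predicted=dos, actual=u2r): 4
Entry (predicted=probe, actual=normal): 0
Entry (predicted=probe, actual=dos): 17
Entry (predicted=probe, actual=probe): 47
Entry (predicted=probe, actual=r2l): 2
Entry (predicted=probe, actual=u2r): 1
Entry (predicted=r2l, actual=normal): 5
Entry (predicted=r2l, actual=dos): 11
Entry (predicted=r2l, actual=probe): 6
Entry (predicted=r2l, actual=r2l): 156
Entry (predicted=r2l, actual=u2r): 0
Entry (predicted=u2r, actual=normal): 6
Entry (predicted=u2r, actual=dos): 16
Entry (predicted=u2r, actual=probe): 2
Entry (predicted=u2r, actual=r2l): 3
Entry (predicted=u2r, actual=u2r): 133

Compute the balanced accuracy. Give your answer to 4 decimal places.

0.8178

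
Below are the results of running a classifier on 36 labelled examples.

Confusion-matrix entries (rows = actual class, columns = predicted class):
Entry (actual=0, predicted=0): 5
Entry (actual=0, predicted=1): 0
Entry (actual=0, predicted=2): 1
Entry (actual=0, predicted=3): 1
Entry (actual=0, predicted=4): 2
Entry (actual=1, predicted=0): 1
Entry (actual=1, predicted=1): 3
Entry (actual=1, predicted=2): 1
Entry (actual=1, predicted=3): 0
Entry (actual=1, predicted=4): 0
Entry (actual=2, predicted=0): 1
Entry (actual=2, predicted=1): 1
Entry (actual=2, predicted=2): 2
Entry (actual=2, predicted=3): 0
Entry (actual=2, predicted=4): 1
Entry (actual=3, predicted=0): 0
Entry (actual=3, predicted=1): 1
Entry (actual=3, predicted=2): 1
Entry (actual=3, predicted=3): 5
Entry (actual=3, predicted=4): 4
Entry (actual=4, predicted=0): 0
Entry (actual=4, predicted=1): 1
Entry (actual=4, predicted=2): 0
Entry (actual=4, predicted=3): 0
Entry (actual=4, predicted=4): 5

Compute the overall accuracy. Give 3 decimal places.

Accuracy = trace / total = (5+3+2+5+5=20) / 36 = 20/36 = 0.556

0.556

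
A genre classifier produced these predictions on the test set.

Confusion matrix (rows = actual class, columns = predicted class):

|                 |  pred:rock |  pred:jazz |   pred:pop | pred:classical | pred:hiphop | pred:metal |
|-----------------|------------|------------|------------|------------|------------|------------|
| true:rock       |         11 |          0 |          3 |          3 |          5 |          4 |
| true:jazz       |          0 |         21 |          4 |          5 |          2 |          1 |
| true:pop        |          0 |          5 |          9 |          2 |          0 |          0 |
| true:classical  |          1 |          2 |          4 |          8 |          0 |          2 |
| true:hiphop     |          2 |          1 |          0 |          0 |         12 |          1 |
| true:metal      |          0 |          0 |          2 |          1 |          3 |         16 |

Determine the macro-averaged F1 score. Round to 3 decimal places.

Per-class F1 score (2·TP/(2·TP+FP+FN)):
  rock: TP=11, FP=0+0+1+2+0=3, FN=0+3+3+5+4=15 → 22/40 = 0.5500
  jazz: TP=21, FP=0+5+2+1+0=8, FN=0+4+5+2+1=12 → 42/62 = 0.6774
  pop: TP=9, FP=3+4+4+0+2=13, FN=0+5+2+0+0=7 → 18/38 = 0.4737
  classical: TP=8, FP=3+5+2+0+1=11, FN=1+2+4+0+2=9 → 16/36 = 0.4444
  hiphop: TP=12, FP=5+2+0+0+3=10, FN=2+1+0+0+1=4 → 24/38 = 0.6316
  metal: TP=16, FP=4+1+0+2+1=8, FN=0+0+2+1+3=6 → 32/46 = 0.6957
Macro-F1 score = mean = (0.5500 + 0.6774 + 0.4737 + 0.4444 + 0.6316 + 0.6957) / 6 = 0.579

0.579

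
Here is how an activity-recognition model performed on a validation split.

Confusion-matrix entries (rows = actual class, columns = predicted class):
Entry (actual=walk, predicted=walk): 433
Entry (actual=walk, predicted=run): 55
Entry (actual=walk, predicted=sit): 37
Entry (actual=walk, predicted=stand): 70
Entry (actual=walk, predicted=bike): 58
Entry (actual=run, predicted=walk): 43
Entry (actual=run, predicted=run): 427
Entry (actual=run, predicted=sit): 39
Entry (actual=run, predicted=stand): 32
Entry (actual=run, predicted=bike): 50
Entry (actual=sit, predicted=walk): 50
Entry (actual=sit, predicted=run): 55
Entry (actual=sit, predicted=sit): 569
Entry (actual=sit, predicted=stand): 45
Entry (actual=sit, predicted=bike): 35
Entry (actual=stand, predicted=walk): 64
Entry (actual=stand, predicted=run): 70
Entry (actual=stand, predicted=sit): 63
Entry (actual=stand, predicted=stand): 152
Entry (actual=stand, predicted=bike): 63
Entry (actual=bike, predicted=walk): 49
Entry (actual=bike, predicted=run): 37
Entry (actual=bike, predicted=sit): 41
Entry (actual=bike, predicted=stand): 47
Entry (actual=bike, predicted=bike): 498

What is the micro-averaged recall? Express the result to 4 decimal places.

0.6746

Micro-averaging pools counts across classes: ΣTP=2079, ΣFP=1003, ΣFN=1003.
Micro-recall = TP/(TP+FN) on pooled counts = 0.6746 (equals overall accuracy in single-label multiclass).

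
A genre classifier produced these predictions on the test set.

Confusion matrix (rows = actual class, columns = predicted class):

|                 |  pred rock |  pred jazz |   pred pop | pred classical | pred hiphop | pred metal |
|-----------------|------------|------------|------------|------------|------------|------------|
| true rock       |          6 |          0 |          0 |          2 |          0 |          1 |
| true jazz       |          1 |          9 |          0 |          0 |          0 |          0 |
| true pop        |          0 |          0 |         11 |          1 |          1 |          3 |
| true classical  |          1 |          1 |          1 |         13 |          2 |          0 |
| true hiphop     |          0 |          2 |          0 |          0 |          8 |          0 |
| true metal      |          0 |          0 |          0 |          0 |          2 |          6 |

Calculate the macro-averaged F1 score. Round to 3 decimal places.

0.739

Per-class F1 score (2·TP/(2·TP+FP+FN)):
  rock: TP=6, FP=1+0+1+0+0=2, FN=0+0+2+0+1=3 → 12/17 = 0.7059
  jazz: TP=9, FP=0+0+1+2+0=3, FN=1+0+0+0+0=1 → 18/22 = 0.8182
  pop: TP=11, FP=0+0+1+0+0=1, FN=0+0+1+1+3=5 → 22/28 = 0.7857
  classical: TP=13, FP=2+0+1+0+0=3, FN=1+1+1+2+0=5 → 26/34 = 0.7647
  hiphop: TP=8, FP=0+0+1+2+2=5, FN=0+2+0+0+0=2 → 16/23 = 0.6957
  metal: TP=6, FP=1+0+3+0+0=4, FN=0+0+0+0+2=2 → 12/18 = 0.6667
Macro-F1 score = mean = (0.7059 + 0.8182 + 0.7857 + 0.7647 + 0.6957 + 0.6667) / 6 = 0.739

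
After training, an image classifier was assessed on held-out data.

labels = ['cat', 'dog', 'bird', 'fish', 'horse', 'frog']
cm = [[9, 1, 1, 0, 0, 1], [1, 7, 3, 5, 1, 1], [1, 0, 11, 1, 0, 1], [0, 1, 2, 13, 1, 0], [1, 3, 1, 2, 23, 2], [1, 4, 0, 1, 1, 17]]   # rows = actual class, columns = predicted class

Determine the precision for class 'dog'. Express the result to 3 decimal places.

precision = TP/(TP+FP).
dog: TP=7, FP=1+0+1+3+4=9 → 7/16 = 0.4375

0.438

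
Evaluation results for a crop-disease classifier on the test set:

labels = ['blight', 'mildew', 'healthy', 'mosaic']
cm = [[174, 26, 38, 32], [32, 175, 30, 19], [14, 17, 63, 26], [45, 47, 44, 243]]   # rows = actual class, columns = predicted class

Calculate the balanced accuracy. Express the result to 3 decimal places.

0.624

Balanced accuracy = mean of per-class recall.
  blight: recall = 174/270 = 0.6444
  mildew: recall = 175/256 = 0.6836
  healthy: recall = 63/120 = 0.5250
  mosaic: recall = 243/379 = 0.6412
Mean = (0.6444 + 0.6836 + 0.5250 + 0.6412) / 4 = 0.624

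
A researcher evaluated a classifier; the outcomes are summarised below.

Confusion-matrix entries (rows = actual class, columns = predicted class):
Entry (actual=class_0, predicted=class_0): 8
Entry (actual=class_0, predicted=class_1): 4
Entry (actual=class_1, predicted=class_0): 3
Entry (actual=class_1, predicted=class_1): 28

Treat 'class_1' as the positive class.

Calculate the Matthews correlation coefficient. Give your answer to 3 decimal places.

MCC = (TP·TN − FP·FN) / √((TP+FP)(TP+FN)(TN+FP)(TN+FN))
Numerator = 28·8 − 4·3 = 212
Denominator = √(32·31·12·11) = √130944 = 361.8619
MCC = 212 / 361.8619 = 0.586

0.586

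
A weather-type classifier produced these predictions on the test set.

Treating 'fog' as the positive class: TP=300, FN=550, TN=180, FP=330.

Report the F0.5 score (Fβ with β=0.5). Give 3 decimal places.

0.445

Fβ = (1+β²)·TP / ((1+β²)·TP + β²·FN + FP), with β²=1/4
= 1.25·300 / (1.25·300 + 0.25·550 + 330) = 0.445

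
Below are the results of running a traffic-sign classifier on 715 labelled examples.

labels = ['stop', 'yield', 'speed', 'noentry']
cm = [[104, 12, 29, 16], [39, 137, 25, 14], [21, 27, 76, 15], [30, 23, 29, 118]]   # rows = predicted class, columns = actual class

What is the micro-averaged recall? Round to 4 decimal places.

Micro-averaging pools counts across classes: ΣTP=435, ΣFP=280, ΣFN=280.
Micro-recall = TP/(TP+FN) on pooled counts = 0.6084 (equals overall accuracy in single-label multiclass).

0.6084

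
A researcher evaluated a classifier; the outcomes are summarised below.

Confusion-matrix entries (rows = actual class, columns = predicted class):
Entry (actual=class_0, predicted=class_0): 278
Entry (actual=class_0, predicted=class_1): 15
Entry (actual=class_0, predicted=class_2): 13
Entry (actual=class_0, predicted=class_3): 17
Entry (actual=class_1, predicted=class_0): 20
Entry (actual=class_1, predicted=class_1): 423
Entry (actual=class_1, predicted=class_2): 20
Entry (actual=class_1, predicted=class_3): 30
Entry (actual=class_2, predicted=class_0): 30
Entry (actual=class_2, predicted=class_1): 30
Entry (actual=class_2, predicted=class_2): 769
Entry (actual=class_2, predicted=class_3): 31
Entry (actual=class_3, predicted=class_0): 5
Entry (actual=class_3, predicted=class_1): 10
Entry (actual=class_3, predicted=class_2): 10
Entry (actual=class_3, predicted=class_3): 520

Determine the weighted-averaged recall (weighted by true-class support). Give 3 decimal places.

0.896

Per-class recall (TP/(TP+FN)):
  class_0: TP=278, FN=15+13+17=45 → 278/323 = 0.8607
  class_1: TP=423, FN=20+20+30=70 → 423/493 = 0.8580
  class_2: TP=769, FN=30+30+31=91 → 769/860 = 0.8942
  class_3: TP=520, FN=5+10+10=25 → 520/545 = 0.9541
Weighted-recall = Σ (supportᵢ/N)·recallᵢ with N=2221: (323/2221)·0.8607 + (493/2221)·0.8580 + (860/2221)·0.8942 + (545/2221)·0.9541 = 0.896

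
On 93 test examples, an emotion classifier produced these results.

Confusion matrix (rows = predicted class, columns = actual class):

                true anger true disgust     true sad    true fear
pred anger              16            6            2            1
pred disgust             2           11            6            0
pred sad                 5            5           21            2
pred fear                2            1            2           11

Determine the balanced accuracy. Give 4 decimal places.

Balanced accuracy = mean of per-class recall.
  anger: recall = 16/25 = 0.64000
  disgust: recall = 11/23 = 0.47826
  sad: recall = 21/31 = 0.67742
  fear: recall = 11/14 = 0.78571
Mean = (0.64000 + 0.47826 + 0.67742 + 0.78571) / 4 = 0.6453

0.6453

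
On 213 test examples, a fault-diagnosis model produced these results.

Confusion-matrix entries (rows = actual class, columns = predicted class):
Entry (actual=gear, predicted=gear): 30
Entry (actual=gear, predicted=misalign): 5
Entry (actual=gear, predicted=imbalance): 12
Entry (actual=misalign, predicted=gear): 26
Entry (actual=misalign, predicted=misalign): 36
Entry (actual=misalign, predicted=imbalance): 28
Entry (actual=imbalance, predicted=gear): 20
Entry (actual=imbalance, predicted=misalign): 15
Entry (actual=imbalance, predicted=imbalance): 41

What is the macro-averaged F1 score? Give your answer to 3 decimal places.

0.501

Per-class F1 score (2·TP/(2·TP+FP+FN)):
  gear: TP=30, FP=26+20=46, FN=5+12=17 → 60/123 = 0.4878
  misalign: TP=36, FP=5+15=20, FN=26+28=54 → 72/146 = 0.4932
  imbalance: TP=41, FP=12+28=40, FN=20+15=35 → 82/157 = 0.5223
Macro-F1 score = mean = (0.4878 + 0.4932 + 0.5223) / 3 = 0.501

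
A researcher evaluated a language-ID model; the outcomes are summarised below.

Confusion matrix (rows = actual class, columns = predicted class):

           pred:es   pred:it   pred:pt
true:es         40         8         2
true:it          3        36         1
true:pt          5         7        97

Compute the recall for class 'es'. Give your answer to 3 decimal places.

0.800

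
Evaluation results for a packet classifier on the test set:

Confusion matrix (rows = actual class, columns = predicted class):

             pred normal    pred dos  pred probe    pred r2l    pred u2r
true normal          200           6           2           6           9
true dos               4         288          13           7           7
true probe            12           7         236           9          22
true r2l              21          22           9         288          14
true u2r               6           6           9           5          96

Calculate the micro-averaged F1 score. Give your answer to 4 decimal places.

Micro-averaging pools counts across classes: ΣTP=1108, ΣFP=196, ΣFN=196.
Micro-F1 score = 2·TP/(2·TP+FP+FN) on pooled counts = 0.8497 (equals overall accuracy in single-label multiclass).

0.8497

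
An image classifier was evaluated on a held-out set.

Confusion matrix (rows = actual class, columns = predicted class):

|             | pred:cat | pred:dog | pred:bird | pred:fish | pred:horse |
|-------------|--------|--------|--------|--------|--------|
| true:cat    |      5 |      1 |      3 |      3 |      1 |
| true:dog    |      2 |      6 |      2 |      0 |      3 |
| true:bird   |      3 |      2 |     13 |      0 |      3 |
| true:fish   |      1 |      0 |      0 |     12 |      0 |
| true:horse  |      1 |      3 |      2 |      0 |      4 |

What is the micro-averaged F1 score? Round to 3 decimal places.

Micro-averaging pools counts across classes: ΣTP=40, ΣFP=30, ΣFN=30.
Micro-F1 score = 2·TP/(2·TP+FP+FN) on pooled counts = 0.571 (equals overall accuracy in single-label multiclass).

0.571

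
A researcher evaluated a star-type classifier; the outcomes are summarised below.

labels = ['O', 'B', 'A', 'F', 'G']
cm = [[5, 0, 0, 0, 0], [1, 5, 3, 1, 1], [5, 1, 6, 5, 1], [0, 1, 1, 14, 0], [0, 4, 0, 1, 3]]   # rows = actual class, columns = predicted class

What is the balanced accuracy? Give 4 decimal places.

0.6076

Balanced accuracy = mean of per-class recall.
  O: recall = 5/5 = 1.00000
  B: recall = 5/11 = 0.45455
  A: recall = 6/18 = 0.33333
  F: recall = 14/16 = 0.87500
  G: recall = 3/8 = 0.37500
Mean = (1.00000 + 0.45455 + 0.33333 + 0.87500 + 0.37500) / 5 = 0.6076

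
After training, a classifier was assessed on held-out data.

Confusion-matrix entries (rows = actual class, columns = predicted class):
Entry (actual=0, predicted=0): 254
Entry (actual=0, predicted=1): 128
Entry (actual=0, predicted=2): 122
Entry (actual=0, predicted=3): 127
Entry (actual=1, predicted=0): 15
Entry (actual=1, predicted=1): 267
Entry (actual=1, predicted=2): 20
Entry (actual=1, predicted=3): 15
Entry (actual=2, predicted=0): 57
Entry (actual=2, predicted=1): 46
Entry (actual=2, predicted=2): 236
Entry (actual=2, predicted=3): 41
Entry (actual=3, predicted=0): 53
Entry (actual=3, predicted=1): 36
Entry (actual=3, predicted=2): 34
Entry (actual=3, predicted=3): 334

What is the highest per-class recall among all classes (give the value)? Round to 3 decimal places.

0.842

Per-class recall (TP/(TP+FN)):
  0: TP=254, FN=128+122+127=377 → 254/631 = 0.4025
  1: TP=267, FN=15+20+15=50 → 267/317 = 0.8423
  2: TP=236, FN=57+46+41=144 → 236/380 = 0.6211
  3: TP=334, FN=53+36+34=123 → 334/457 = 0.7309
Highest is class '1' with recall = 0.842.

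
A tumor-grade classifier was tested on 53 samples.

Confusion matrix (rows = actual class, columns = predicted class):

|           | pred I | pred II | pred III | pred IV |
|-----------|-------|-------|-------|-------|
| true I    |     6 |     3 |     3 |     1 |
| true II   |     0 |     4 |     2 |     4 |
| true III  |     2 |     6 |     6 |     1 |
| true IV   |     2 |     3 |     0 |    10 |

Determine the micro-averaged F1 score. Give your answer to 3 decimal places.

0.491

Micro-averaging pools counts across classes: ΣTP=26, ΣFP=27, ΣFN=27.
Micro-F1 score = 2·TP/(2·TP+FP+FN) on pooled counts = 0.491 (equals overall accuracy in single-label multiclass).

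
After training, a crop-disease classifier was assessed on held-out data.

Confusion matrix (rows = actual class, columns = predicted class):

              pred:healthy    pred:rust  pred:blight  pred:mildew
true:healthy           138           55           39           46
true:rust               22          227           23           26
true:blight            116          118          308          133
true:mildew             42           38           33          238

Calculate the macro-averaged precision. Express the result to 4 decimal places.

0.5634

Per-class precision (TP/(TP+FP)):
  healthy: TP=138, FP=22+116+42=180 → 138/318 = 0.43396
  rust: TP=227, FP=55+118+38=211 → 227/438 = 0.51826
  blight: TP=308, FP=39+23+33=95 → 308/403 = 0.76427
  mildew: TP=238, FP=46+26+133=205 → 238/443 = 0.53725
Macro-precision = mean = (0.43396 + 0.51826 + 0.76427 + 0.53725) / 4 = 0.5634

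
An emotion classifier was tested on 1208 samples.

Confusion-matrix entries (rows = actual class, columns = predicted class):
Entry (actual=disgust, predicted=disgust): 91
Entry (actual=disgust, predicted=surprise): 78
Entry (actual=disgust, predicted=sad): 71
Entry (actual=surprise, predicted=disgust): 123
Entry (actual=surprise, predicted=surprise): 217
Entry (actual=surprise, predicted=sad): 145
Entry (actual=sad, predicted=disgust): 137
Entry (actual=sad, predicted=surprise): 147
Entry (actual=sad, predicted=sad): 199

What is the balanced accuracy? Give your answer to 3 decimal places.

Balanced accuracy = mean of per-class recall.
  disgust: recall = 91/240 = 0.3792
  surprise: recall = 217/485 = 0.4474
  sad: recall = 199/483 = 0.4120
Mean = (0.3792 + 0.4474 + 0.4120) / 3 = 0.413

0.413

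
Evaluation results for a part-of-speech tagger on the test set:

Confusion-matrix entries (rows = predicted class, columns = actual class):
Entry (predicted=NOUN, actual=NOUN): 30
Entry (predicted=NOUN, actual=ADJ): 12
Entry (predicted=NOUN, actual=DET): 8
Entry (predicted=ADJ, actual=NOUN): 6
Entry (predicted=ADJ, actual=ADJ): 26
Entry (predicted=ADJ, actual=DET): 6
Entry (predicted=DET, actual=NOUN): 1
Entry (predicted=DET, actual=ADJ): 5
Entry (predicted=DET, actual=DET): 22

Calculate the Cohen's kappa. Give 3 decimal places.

0.508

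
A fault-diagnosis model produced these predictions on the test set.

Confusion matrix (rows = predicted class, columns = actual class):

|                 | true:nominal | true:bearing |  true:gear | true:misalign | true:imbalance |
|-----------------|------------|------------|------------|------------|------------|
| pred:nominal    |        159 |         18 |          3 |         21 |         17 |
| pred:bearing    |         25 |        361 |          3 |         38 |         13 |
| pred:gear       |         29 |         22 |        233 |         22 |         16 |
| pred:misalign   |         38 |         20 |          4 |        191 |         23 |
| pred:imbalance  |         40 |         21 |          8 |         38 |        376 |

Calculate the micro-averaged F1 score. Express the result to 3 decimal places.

0.759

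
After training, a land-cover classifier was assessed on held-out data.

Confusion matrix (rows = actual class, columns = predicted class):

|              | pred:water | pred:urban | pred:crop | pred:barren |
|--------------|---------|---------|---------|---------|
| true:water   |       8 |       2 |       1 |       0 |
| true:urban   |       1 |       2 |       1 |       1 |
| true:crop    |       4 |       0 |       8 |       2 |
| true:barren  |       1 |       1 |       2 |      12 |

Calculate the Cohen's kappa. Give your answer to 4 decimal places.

0.5186

Observed agreement pₒ = trace/N = 30/46 = 0.65217
Expected agreement pₑ = Σ (rowᵢ·colᵢ)/N² = (11·14 + 5·5 + 14·12 + 16·15)/46² = 0.27741
κ = (pₒ − pₑ)/(1 − pₑ) = (0.65217 − 0.27741)/(1 − 0.27741) = 0.5186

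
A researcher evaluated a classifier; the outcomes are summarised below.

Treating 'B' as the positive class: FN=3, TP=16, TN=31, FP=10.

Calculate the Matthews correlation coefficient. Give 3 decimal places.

0.562

MCC = (TP·TN − FP·FN) / √((TP+FP)(TP+FN)(TN+FP)(TN+FN))
Numerator = 16·31 − 10·3 = 466
Denominator = √(26·19·41·34) = √688636 = 829.8409
MCC = 466 / 829.8409 = 0.562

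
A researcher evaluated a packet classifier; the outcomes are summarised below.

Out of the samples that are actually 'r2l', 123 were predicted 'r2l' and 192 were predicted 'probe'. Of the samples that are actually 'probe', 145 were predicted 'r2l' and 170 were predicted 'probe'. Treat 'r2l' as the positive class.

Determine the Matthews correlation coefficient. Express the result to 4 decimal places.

MCC = (TP·TN − FP·FN) / √((TP+FP)(TP+FN)(TN+FP)(TN+FN))
Numerator = 123·170 − 145·192 = -6930
Denominator = √(268·315·315·362) = √9626412600 = 98114.2834
MCC = -6930 / 98114.2834 = -0.0706

-0.0706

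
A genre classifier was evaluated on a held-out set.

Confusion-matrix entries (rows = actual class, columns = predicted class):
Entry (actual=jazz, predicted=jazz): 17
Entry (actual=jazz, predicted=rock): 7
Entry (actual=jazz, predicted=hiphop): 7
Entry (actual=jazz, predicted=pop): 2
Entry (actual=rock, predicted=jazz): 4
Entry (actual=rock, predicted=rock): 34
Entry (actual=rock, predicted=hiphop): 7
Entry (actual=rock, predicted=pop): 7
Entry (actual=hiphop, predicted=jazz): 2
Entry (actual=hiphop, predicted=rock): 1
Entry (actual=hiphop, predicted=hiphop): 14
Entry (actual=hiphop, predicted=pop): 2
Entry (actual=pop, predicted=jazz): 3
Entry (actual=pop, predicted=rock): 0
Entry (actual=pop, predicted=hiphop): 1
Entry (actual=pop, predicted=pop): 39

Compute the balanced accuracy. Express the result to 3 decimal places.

0.703

Balanced accuracy = mean of per-class recall.
  jazz: recall = 17/33 = 0.5152
  rock: recall = 34/52 = 0.6538
  hiphop: recall = 14/19 = 0.7368
  pop: recall = 39/43 = 0.9070
Mean = (0.5152 + 0.6538 + 0.7368 + 0.9070) / 4 = 0.703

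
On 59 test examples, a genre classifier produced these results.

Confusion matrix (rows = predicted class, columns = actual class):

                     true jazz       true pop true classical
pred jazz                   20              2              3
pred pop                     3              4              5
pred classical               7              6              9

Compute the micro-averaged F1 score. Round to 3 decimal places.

0.559

Micro-averaging pools counts across classes: ΣTP=33, ΣFP=26, ΣFN=26.
Micro-F1 score = 2·TP/(2·TP+FP+FN) on pooled counts = 0.559 (equals overall accuracy in single-label multiclass).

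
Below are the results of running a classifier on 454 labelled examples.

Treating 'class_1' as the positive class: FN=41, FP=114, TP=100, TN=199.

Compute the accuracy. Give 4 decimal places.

Accuracy = (TP+TN)/N = (100+199)/454 = 0.6586

0.6586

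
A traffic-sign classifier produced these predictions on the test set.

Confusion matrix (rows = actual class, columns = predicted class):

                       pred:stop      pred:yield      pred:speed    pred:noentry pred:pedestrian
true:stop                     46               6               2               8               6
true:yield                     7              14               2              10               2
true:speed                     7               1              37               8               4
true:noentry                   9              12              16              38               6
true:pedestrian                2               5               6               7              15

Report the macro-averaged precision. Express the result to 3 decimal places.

0.519

Per-class precision (TP/(TP+FP)):
  stop: TP=46, FP=7+7+9+2=25 → 46/71 = 0.6479
  yield: TP=14, FP=6+1+12+5=24 → 14/38 = 0.3684
  speed: TP=37, FP=2+2+16+6=26 → 37/63 = 0.5873
  noentry: TP=38, FP=8+10+8+7=33 → 38/71 = 0.5352
  pedestrian: TP=15, FP=6+2+4+6=18 → 15/33 = 0.4545
Macro-precision = mean = (0.6479 + 0.3684 + 0.5873 + 0.5352 + 0.4545) / 5 = 0.519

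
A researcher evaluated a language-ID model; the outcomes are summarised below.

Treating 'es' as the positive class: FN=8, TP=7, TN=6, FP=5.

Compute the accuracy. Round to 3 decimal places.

Accuracy = (TP+TN)/N = (7+6)/26 = 0.500

0.500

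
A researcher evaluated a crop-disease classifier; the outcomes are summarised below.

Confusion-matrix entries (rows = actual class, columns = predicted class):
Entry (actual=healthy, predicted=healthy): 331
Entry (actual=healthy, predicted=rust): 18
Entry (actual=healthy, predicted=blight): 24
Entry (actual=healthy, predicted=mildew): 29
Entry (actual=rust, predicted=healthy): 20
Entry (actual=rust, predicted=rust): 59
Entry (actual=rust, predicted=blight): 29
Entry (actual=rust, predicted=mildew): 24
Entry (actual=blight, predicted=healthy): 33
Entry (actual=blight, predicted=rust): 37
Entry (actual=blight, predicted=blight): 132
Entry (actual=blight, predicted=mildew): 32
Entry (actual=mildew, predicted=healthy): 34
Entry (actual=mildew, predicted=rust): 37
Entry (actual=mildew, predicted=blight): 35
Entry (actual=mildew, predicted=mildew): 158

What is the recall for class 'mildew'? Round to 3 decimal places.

0.598

recall = TP/(TP+FN).
mildew: TP=158, FN=34+37+35=106 → 158/264 = 0.5985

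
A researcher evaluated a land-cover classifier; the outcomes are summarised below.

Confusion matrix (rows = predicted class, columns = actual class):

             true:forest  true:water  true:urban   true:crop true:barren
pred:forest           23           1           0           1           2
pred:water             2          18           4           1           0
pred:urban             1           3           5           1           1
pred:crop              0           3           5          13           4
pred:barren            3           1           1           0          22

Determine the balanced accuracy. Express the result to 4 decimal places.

Balanced accuracy = mean of per-class recall.
  forest: recall = 23/29 = 0.79310
  water: recall = 18/26 = 0.69231
  urban: recall = 5/15 = 0.33333
  crop: recall = 13/16 = 0.81250
  barren: recall = 22/29 = 0.75862
Mean = (0.79310 + 0.69231 + 0.33333 + 0.81250 + 0.75862) / 5 = 0.6780

0.6780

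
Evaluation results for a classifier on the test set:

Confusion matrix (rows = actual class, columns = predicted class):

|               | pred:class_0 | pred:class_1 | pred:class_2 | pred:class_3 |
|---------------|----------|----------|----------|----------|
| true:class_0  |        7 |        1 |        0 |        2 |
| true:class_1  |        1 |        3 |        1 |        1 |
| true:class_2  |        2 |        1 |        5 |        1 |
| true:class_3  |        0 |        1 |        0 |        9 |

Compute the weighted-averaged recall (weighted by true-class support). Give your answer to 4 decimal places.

0.6857

Per-class recall (TP/(TP+FN)):
  class_0: TP=7, FN=1+0+2=3 → 7/10 = 0.70000
  class_1: TP=3, FN=1+1+1=3 → 3/6 = 0.50000
  class_2: TP=5, FN=2+1+1=4 → 5/9 = 0.55556
  class_3: TP=9, FN=0+1+0=1 → 9/10 = 0.90000
Weighted-recall = Σ (supportᵢ/N)·recallᵢ with N=35: (10/35)·0.70000 + (6/35)·0.50000 + (9/35)·0.55556 + (10/35)·0.90000 = 0.6857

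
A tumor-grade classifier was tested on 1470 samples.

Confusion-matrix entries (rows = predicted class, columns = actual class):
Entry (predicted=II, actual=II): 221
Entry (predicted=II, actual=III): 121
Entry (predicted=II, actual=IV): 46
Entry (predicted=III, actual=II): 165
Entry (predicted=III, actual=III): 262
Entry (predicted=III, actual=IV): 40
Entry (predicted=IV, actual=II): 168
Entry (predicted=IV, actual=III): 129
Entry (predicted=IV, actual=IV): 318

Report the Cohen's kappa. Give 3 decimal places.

0.326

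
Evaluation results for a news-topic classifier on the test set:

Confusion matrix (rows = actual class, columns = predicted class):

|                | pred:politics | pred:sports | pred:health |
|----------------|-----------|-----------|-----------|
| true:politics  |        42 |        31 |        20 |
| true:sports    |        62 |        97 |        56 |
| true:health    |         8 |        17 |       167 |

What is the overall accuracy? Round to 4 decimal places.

Accuracy = trace / total = (42+97+167=306) / 500 = 306/500 = 0.6120

0.6120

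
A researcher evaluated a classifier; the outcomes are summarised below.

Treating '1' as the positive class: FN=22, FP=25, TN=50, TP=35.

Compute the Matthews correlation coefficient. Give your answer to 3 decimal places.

0.279

MCC = (TP·TN − FP·FN) / √((TP+FP)(TP+FN)(TN+FP)(TN+FN))
Numerator = 35·50 − 25·22 = 1200
Denominator = √(60·57·75·72) = √18468000 = 4297.4411
MCC = 1200 / 4297.4411 = 0.279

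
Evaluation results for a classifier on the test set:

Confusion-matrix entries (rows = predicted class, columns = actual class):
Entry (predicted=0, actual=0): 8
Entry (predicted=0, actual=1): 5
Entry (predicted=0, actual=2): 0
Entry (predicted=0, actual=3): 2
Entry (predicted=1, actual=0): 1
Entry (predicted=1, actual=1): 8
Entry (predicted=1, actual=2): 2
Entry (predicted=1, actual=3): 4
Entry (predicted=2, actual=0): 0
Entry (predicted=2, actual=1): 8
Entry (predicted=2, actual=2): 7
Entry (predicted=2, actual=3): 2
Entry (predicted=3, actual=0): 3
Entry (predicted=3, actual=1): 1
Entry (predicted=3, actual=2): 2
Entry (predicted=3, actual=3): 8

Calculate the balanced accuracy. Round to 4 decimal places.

Balanced accuracy = mean of per-class recall.
  0: recall = 8/12 = 0.66667
  1: recall = 8/22 = 0.36364
  2: recall = 7/11 = 0.63636
  3: recall = 8/16 = 0.50000
Mean = (0.66667 + 0.36364 + 0.63636 + 0.50000) / 4 = 0.5417

0.5417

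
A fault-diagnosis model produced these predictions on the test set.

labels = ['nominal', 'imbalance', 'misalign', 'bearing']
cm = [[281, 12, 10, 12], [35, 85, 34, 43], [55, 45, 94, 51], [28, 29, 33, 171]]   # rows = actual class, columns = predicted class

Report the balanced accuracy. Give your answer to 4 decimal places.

Balanced accuracy = mean of per-class recall.
  nominal: recall = 281/315 = 0.89206
  imbalance: recall = 85/197 = 0.43147
  misalign: recall = 94/245 = 0.38367
  bearing: recall = 171/261 = 0.65517
Mean = (0.89206 + 0.43147 + 0.38367 + 0.65517) / 4 = 0.5906

0.5906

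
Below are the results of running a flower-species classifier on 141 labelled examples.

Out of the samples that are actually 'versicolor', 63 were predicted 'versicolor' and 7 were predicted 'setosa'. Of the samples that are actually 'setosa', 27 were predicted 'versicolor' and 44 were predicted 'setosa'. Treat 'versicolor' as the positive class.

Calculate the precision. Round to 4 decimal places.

0.7000

Precision = TP/(TP+FP) = 63/(63+27) = 63/90 = 0.7000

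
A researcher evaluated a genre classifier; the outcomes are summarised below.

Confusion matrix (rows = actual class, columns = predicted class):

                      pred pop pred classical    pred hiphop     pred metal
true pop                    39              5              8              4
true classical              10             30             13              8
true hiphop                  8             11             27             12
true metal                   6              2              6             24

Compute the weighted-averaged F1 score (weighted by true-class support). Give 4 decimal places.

0.5608

Per-class F1 score (2·TP/(2·TP+FP+FN)):
  pop: TP=39, FP=10+8+6=24, FN=5+8+4=17 → 78/119 = 0.65546
  classical: TP=30, FP=5+11+2=18, FN=10+13+8=31 → 60/109 = 0.55046
  hiphop: TP=27, FP=8+13+6=27, FN=8+11+12=31 → 54/112 = 0.48214
  metal: TP=24, FP=4+8+12=24, FN=6+2+6=14 → 48/86 = 0.55814
Weighted-F1 score = Σ (supportᵢ/N)·F1 scoreᵢ with N=213: (56/213)·0.65546 + (61/213)·0.55046 + (58/213)·0.48214 + (38/213)·0.55814 = 0.5608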